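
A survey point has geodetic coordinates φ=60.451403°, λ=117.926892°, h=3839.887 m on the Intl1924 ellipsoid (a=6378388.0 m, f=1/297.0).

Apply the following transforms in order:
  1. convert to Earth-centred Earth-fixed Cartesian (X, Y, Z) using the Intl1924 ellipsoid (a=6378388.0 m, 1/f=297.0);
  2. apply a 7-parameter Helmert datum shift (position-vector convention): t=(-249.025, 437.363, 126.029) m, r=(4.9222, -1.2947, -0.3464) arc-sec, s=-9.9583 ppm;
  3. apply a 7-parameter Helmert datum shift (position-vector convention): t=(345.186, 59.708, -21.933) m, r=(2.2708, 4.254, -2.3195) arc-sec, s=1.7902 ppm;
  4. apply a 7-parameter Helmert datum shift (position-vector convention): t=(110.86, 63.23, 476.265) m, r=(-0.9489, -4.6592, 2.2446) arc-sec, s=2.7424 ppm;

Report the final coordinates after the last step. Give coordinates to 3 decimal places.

X=-1477687.120 m, Y=2788411.871 m, Z=5529534.660 m

start: φ=60.451403°, λ=117.926892°, h=3839.887 m
→ ECEF (a=6378388.000, f=1/297.0): X=-1477862.2875, Y=2788031.0435, Z=5528912.0645
→ Helmert 7p (PV): X=-1478126.6173, Y=2788311.1865, Z=5529040.2902
→ Helmert 7p (PV): X=-1477638.6911, Y=2788331.6379, Z=5529089.4372
→ Helmert 7p (PV): X=-1477687.1203, Y=2788411.8708, Z=5529534.6600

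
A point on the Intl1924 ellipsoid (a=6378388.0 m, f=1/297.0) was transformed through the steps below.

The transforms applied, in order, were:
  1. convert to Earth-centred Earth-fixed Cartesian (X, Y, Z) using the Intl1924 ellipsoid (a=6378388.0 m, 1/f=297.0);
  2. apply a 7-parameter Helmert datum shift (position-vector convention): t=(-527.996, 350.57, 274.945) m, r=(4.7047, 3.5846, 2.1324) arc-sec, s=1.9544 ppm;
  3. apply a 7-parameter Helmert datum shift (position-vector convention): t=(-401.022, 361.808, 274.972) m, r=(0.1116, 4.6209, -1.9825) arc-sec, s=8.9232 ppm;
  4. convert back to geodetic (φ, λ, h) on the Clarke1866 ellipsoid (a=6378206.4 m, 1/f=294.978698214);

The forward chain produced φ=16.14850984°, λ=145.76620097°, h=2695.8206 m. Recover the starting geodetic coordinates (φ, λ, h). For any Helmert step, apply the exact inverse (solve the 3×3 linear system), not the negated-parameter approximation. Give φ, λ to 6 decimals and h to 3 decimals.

start: φ=16.148510°, λ=145.766201°, h=2695.821 m
→ ECEF (a=6378206.400, f=1/294.978698214): X=-5068583.9286, Y=3448978.7512, Z=1763161.7346
→ Helmert⁻¹: X=-5068210.3185, Y=3448538.4117, Z=1762755.6244
→ Helmert⁻¹: X=-5067667.3960, Y=3448273.6896, Z=1762310.5140
→ geod (Bowring, a=6378388.000): φ=16.14331800°, λ=145.76683000°, h=1157.3560 m

φ=16.143318°, λ=145.766830°, h=1157.356 m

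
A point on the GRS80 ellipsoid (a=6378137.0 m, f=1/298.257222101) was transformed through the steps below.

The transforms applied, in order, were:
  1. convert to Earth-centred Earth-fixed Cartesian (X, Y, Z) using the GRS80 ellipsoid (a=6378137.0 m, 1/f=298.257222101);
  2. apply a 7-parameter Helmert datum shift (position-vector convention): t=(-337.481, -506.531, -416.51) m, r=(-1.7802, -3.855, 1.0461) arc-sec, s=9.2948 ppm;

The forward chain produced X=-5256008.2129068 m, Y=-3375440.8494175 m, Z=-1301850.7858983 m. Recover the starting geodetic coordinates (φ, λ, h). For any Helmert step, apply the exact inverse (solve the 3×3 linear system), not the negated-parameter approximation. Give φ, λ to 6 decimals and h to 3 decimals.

start: X=-5256008.2129, Y=-3375440.8494, Z=-1301850.7859 m
→ Helmert⁻¹: X=-5255663.3198, Y=-3374865.0630, Z=-1301353.0807
→ geod (Bowring, a=6378137.000): φ=-11.84636400°, λ=-147.29390800°, h=2822.1250 m

φ=-11.846364°, λ=-147.293908°, h=2822.125 m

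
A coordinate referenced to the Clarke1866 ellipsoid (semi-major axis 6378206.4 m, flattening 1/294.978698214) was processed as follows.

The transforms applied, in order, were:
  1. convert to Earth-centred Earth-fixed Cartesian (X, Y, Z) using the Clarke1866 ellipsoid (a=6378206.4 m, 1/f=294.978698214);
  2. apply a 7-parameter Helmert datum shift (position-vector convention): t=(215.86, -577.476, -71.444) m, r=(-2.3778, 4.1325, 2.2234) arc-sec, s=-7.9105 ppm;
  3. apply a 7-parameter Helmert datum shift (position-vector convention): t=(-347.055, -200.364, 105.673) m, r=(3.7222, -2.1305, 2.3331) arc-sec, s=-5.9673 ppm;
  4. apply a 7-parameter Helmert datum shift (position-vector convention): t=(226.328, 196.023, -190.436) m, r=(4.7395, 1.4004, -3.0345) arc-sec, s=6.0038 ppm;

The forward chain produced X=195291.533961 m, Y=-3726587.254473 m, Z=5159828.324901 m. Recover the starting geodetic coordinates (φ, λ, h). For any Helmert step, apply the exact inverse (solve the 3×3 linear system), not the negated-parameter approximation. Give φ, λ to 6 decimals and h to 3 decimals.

start: X=195291.5340, Y=-3726587.2545, Z=5159828.3249 m
→ Helmert⁻¹: X=195083.8265, Y=-3726639.4659, Z=5160074.7356
→ Helmert⁻¹: X=195443.1961, Y=-3726370.4323, Z=5160065.0803
→ Helmert⁻¹: X=195085.3349, Y=-3725884.0179, Z=5160138.3007
→ geod (Bowring, a=6378206.400): φ=54.31601700°, λ=-87.00276000°, h=3693.7190 m

φ=54.316017°, λ=-87.002760°, h=3693.719 m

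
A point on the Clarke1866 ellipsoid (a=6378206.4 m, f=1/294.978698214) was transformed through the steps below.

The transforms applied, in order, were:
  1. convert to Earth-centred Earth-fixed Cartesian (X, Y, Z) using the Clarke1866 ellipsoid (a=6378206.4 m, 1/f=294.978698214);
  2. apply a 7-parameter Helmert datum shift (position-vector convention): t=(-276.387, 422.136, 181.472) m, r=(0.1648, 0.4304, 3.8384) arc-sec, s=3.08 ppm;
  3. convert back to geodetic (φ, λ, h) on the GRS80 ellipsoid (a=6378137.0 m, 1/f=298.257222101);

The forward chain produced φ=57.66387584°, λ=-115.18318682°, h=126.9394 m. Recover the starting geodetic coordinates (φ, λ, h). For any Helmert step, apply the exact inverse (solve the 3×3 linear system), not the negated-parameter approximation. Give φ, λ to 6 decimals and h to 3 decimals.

φ=57.662923°, λ=-115.177254°, h=195.732 m

start: φ=57.663876°, λ=-115.183187°, h=126.939 m
→ ECEF (a=6378137.000, f=1/298.257222101): X=-1455180.5569, Y=-3094773.0207, Z=5365914.0604
→ Helmert⁻¹: X=-1454968.4832, Y=-3095154.2608, Z=5365715.4989
→ geod (Bowring, a=6378206.400): φ=57.66292300°, λ=-115.17725400°, h=195.7320 m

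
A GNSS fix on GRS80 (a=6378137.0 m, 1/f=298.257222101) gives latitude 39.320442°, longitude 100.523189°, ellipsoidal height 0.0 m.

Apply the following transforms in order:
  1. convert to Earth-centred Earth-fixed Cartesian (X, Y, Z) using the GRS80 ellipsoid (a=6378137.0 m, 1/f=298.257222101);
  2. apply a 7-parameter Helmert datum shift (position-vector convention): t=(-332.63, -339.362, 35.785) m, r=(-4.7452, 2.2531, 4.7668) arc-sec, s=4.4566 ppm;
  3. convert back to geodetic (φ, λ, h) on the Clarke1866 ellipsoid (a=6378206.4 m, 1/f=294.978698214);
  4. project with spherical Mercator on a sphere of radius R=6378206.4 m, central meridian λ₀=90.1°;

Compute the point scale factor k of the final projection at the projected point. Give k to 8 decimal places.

start: φ=39.320442°, λ=100.523189°, h=0.000 m
→ ECEF (a=6378137.000, f=1/298.257222101): X=-902366.7241, Y=4857762.0643, Z=4019901.2426
→ Helmert 7p (PV): X=-902771.7285, Y=4857515.9773, Z=4019853.0444
→ geod (Bowring, a=6378206.400): φ=39.32316447°, λ=100.52832792°, h=-134.5363 m
→ into merc (λ₀=90.1°): φ=39.32316447°, λ−λ₀=10.42832792°
scale k = 1.29268432

1.29268432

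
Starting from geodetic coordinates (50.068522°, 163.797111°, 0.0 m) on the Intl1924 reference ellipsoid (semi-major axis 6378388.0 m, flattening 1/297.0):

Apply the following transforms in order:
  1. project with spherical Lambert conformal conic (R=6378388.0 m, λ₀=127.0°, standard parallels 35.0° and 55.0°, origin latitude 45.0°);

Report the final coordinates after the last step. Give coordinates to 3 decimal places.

E=2509238.011 m, N=1139127.034 m

start: φ=50.068522°, λ=163.797111°, h=0.000 m
→ lcc (R=6378388.0, λ₀=127.0°): E=2509238.0114, N=1139127.0337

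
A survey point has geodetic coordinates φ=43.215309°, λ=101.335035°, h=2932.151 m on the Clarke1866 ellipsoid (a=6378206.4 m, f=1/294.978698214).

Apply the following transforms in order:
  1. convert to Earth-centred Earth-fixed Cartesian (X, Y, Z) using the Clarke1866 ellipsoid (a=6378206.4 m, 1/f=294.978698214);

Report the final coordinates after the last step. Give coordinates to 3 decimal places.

start: φ=43.215309°, λ=101.335035°, h=2932.151 m
→ ECEF (a=6378206.400, f=1/294.978698214): X=-915485.6713, Y=4567022.7021, Z=4346770.8664

X=-915485.671 m, Y=4567022.702 m, Z=4346770.866 m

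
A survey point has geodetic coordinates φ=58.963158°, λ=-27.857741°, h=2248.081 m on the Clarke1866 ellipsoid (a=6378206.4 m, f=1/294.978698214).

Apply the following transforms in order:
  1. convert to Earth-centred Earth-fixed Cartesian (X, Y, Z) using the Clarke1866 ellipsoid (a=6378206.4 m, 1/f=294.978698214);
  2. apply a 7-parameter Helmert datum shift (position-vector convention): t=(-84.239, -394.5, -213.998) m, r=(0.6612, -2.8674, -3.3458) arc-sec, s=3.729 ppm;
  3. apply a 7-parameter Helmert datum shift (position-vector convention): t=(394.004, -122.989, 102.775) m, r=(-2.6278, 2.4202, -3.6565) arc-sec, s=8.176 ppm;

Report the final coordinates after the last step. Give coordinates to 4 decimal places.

X=2915983.5711 m, Y=-1541616.0069 m, Z=5443523.5765 m

start: φ=58.963158°, λ=-27.857741°, h=2248.081 m
→ ECEF (a=6378206.400, f=1/294.978698214): X=2915703.2235, Y=-1541033.0872, Z=5443548.9732
→ Helmert 7p (PV): X=2915529.1861, Y=-1541498.0790, Z=5443390.8671
→ Helmert 7p (PV): X=2915983.5711, Y=-1541616.0069, Z=5443523.5765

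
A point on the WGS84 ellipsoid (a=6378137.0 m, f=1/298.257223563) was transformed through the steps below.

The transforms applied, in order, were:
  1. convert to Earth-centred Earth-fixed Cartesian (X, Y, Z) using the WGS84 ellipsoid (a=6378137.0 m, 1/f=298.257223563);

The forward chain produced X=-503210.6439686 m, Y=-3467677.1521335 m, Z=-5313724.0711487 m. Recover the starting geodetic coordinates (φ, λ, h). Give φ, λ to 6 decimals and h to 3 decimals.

φ=-56.774757°, λ=-98.256819°, h=1824.499 m

start: X=-503210.6440, Y=-3467677.1521, Z=-5313724.0711 m
→ geod (Bowring, a=6378137.000): φ=-56.77475700°, λ=-98.25681900°, h=1824.4990 m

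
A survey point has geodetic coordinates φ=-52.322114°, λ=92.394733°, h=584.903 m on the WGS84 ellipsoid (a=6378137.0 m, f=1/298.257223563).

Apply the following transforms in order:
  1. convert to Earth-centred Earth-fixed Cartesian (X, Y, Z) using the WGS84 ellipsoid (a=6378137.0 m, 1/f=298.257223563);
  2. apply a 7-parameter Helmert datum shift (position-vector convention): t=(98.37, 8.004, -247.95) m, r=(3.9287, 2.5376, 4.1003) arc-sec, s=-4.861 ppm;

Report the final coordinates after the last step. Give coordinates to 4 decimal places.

start: φ=-52.322114°, λ=92.394733°, h=584.903 m
→ ECEF (a=6378137.000, f=1/298.257223563): X=-163249.8549, Y=3903600.3122, Z=-5025253.1525
→ Helmert 7p (PV): X=-163290.1134, Y=3903681.8105, Z=-5025400.3153

X=-163290.1134 m, Y=3903681.8105 m, Z=-5025400.3153 m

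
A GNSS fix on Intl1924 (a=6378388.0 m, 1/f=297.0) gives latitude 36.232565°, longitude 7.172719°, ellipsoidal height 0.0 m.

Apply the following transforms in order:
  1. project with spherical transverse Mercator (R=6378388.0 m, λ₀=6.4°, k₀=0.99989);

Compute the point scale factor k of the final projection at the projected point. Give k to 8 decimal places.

start: φ=36.232565°, λ=7.172719°, h=0.000 m
→ into tm (λ₀=6.4°): φ=36.23256500°, λ−λ₀=0.77271900°
scale k = 0.99994917

0.99994917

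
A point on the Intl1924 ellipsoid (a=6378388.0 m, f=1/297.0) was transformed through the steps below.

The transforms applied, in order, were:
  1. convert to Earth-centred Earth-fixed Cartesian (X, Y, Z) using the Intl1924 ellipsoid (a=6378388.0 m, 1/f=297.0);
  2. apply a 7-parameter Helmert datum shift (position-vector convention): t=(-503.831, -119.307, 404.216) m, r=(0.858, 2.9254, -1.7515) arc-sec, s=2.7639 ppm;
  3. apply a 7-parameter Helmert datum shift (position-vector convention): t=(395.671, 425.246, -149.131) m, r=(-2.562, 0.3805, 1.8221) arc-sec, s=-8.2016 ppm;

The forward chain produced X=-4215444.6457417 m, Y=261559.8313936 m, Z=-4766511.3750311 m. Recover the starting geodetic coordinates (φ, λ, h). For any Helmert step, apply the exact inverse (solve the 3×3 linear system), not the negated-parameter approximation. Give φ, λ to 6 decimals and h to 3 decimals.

start: X=-4215444.6457, Y=261559.8314, Z=-4766511.3750 m
→ Helmert⁻¹: X=-4215863.7933, Y=261233.1724, Z=-4766405.8685
→ Helmert⁻¹: X=-4215282.9232, Y=261296.1342, Z=-4766857.7807
→ geod (Bowring, a=6378388.000): φ=-48.65116000°, λ=176.45289900°, h=2329.4440 m

φ=-48.651160°, λ=176.452899°, h=2329.444 m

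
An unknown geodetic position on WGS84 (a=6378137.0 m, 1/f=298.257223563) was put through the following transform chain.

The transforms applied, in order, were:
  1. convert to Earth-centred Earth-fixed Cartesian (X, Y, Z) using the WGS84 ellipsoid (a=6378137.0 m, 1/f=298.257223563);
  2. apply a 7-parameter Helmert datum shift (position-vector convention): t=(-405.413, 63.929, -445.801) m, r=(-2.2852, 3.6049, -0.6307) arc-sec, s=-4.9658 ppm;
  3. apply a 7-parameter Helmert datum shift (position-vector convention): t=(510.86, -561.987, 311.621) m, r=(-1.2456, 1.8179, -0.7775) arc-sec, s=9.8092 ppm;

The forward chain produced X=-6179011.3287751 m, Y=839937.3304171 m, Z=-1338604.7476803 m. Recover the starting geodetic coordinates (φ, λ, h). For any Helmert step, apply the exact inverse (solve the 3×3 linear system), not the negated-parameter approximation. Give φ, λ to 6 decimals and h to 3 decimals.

start: X=-6179011.3288, Y=839937.3304, Z=-1338604.7477 m
→ Helmert⁻¹: X=-6179452.9406, Y=840475.8656, Z=-1338952.6218
→ Helmert⁻¹: X=-6179057.3864, Y=840412.0465, Z=-1338612.1484
→ geod (Bowring, a=6378137.000): φ=-12.19449600°, λ=172.25474100°, h=812.7500 m

φ=-12.194496°, λ=172.254741°, h=812.750 m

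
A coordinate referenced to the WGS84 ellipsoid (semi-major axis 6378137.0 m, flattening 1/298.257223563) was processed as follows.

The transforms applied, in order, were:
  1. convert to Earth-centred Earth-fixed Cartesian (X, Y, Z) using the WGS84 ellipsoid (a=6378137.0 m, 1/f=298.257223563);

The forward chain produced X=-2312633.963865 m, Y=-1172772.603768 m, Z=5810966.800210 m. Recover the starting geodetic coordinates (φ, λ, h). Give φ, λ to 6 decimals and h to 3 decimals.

start: X=-2312633.9639, Y=-1172772.6038, Z=5810966.8002 m
→ geod (Bowring, a=6378137.000): φ=66.09515600°, λ=-153.10972600°, h=2965.9680 m

φ=66.095156°, λ=-153.109726°, h=2965.968 m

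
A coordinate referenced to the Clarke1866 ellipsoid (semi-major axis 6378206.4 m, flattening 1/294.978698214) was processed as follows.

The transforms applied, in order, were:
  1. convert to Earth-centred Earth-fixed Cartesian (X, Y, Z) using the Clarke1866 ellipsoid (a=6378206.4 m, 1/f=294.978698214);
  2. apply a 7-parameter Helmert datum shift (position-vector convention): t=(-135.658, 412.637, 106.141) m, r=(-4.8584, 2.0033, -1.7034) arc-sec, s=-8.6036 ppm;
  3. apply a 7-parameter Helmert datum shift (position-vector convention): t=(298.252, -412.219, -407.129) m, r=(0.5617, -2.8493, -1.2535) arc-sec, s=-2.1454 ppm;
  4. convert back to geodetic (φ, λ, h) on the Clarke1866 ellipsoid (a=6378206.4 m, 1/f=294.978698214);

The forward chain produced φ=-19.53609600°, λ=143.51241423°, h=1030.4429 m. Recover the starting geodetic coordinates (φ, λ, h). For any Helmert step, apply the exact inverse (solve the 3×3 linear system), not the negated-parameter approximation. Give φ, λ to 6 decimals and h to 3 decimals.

start: φ=-19.536096°, λ=143.512414°, h=1030.443 m
→ ECEF (a=6378206.400, f=1/294.978698214): X=-4835384.6004, Y=3576375.3196, Z=-2119586.4208
→ Helmert⁻¹: X=-4835744.2365, Y=3576760.0540, Z=-2119126.7786
→ Helmert⁻¹: X=-4835659.1351, Y=3576388.1687, Z=-2119213.8791
→ geod (Bowring, a=6378206.400): φ=-19.53223500°, λ=143.51387100°, h=1121.0970 m

φ=-19.532235°, λ=143.513871°, h=1121.097 m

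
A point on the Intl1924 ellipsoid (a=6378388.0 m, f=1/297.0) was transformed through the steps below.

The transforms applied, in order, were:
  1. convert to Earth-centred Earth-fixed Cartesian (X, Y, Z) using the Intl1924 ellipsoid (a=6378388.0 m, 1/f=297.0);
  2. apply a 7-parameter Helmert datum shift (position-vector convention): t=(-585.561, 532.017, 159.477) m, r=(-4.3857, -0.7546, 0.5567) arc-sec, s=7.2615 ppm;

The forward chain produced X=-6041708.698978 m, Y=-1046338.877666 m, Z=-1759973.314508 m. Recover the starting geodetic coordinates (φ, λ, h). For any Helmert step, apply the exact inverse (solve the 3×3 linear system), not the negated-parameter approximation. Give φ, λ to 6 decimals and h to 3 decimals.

start: X=-6041708.6990, Y=-1046338.8777, Z=-1759973.3145 m
→ Helmert⁻¹: X=-6041088.5352, Y=-1046809.5637, Z=-1760120.1674
→ geod (Bowring, a=6378388.000): φ=-16.12047700°, λ=-170.16931300°, h=2015.2190 m

φ=-16.120477°, λ=-170.169313°, h=2015.219 m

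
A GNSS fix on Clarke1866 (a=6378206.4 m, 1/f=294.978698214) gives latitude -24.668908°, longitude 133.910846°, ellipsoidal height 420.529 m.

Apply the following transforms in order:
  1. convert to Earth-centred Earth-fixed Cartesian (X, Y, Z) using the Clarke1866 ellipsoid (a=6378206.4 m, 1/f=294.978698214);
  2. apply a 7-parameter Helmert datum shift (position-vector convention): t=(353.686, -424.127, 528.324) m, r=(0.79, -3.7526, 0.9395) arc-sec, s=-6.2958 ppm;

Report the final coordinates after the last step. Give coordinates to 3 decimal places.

start: φ=-24.668908°, λ=133.910846°, h=420.529 m
→ ECEF (a=6378206.400, f=1/294.978698214): X=-4022452.5838, Y=4178363.3254, Z=-2645814.4352
→ Helmert 7p (PV): X=-4022044.4696, Y=4177904.7043, Z=-2645326.6310

X=-4022044.470 m, Y=4177904.704 m, Z=-2645326.631 m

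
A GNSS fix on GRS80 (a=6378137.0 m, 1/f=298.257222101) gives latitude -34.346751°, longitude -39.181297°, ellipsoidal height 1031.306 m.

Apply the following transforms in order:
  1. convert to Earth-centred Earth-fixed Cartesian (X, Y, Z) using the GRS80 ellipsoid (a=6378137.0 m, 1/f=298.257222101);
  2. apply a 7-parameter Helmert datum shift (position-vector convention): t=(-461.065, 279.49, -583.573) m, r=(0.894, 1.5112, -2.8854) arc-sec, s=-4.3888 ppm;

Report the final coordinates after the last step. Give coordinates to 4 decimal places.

start: φ=-34.346751°, λ=-39.181297°, h=1031.306 m
→ ECEF (a=6378137.000, f=1/298.257222101): X=4086986.1990, Y=-3331043.6772, Z=-3578850.8636
→ Helmert 7p (PV): X=4086434.3796, Y=-3330791.2282, Z=-3579463.1104

X=4086434.3796 m, Y=-3330791.2282 m, Z=-3579463.1104 m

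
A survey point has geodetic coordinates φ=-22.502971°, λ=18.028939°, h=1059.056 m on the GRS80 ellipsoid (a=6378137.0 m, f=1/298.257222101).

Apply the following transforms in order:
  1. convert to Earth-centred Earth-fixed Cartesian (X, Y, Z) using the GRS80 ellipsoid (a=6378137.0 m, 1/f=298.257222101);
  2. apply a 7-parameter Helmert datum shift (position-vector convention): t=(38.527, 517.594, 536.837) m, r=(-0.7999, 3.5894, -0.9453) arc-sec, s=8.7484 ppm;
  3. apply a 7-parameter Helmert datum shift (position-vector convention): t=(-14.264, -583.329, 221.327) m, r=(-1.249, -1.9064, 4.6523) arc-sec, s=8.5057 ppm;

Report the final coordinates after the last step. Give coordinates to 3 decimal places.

X=5606931.670 m, Y=1824954.145 m, Z=-2425713.842 m

start: φ=-22.502971°, λ=18.028939°, h=1059.056 m
→ ECEF (a=6378137.000, f=1/298.257222101): X=5606863.2754, Y=1824911.7193, Z=-2426366.2655
→ Helmert 7p (PV): X=5606916.9933, Y=1825410.1726, Z=-2425955.3034
→ Helmert 7p (PV): X=5606931.6696, Y=1824954.1449, Z=-2425713.8421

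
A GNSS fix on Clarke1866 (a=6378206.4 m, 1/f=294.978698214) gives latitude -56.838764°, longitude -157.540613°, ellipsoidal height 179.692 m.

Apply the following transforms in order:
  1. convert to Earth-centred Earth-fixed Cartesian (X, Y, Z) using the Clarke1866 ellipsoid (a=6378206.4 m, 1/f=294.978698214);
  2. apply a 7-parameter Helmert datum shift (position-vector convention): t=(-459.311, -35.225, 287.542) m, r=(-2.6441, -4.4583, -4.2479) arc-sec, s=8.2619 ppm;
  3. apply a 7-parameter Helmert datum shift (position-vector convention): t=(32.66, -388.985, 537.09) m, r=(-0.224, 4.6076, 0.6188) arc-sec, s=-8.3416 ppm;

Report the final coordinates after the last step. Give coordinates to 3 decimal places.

X=-3232450.424 m, Y=-1336494.805 m, Z=-5315203.704 m

start: φ=-56.838764°, λ=-157.540613°, h=179.692 m
→ ECEF (a=6378206.400, f=1/294.978698214): X=-3231996.6850, Y=-1336053.6470, Z=-5316049.6832
→ Helmert 7p (PV): X=-3232395.3095, Y=-1336101.4955, Z=-5315858.7933
→ Helmert 7p (PV): X=-3232450.4239, Y=-1336494.8053, Z=-5315203.7040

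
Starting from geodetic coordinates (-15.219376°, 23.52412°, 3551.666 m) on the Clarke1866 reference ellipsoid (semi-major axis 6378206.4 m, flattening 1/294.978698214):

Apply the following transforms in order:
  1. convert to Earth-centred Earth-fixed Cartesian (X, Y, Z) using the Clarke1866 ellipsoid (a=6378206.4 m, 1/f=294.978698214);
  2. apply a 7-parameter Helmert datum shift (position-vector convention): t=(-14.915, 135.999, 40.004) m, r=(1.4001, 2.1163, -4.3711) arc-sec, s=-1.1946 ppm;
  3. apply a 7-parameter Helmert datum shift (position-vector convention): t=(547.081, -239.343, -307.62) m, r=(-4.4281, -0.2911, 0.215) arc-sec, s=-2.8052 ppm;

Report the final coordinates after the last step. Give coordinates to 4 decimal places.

start: φ=-15.219376°, λ=23.524120°, h=3551.666 m
→ ECEF (a=6378206.400, f=1/294.978698214): X=5647479.2688, Y=2458421.3126, Z=-1664365.1745
→ Helmert 7p (PV): X=5647492.6288, Y=2458445.9928, Z=-1664364.4385
→ Helmert 7p (PV): X=5648023.6538, Y=2458169.9094, Z=-1664712.1973

X=5648023.6538 m, Y=2458169.9094 m, Z=-1664712.1973 m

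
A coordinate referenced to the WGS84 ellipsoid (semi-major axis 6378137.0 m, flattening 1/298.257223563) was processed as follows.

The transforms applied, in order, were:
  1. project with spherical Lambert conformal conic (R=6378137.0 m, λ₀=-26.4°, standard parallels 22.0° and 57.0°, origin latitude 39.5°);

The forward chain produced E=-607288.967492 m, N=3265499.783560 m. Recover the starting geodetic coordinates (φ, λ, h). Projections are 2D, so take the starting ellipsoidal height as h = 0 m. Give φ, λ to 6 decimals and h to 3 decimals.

φ=68.433755°, λ=-39.777589°, h=0.000 m

start: E=-607288.9675, N=3265499.7836 m
→ lcc⁻¹: φ=68.43375500°, λ=-39.77758900°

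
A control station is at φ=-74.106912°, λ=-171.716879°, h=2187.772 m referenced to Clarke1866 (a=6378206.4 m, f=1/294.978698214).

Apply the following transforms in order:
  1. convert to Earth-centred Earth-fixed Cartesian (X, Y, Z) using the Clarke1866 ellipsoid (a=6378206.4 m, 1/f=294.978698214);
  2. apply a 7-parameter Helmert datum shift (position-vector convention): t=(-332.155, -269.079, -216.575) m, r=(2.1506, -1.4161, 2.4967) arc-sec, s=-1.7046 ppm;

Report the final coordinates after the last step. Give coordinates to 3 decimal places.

X=-1734721.478 m, Y=-252731.127 m, Z=-6114362.550 m

start: φ=-74.106912°, λ=-171.716879°, h=2187.772 m
→ ECEF (a=6378206.400, f=1/294.978698214): X=-1734437.3124, Y=-252505.2330, Z=-6114141.8569
→ Helmert 7p (PV): X=-1734721.4782, Y=-252731.1274, Z=-6114362.5501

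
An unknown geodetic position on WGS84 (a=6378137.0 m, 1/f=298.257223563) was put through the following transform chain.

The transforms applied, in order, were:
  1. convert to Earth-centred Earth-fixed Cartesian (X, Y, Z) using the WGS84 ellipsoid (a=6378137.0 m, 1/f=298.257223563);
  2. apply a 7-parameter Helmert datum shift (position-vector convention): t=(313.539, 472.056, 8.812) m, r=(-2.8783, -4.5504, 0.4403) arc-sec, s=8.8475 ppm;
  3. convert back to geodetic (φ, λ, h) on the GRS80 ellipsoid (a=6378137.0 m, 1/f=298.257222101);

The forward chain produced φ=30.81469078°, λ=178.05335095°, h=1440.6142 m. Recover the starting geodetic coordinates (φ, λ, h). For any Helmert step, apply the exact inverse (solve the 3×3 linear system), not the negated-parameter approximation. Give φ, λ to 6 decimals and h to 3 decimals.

φ=30.814545°, λ=178.058717°, h=1635.496 m

start: φ=30.814691°, λ=178.053351°, h=1440.614 m
→ ECEF (a=6378137.000, f=1/298.257222101): X=-5480616.5355, Y=186278.0139, Z=3249004.0448
→ Helmert⁻¹: X=-5480809.5078, Y=185770.6744, Z=3249089.9918
→ geod (Bowring, a=6378137.000): φ=30.81454500°, λ=178.05871700°, h=1635.4960 m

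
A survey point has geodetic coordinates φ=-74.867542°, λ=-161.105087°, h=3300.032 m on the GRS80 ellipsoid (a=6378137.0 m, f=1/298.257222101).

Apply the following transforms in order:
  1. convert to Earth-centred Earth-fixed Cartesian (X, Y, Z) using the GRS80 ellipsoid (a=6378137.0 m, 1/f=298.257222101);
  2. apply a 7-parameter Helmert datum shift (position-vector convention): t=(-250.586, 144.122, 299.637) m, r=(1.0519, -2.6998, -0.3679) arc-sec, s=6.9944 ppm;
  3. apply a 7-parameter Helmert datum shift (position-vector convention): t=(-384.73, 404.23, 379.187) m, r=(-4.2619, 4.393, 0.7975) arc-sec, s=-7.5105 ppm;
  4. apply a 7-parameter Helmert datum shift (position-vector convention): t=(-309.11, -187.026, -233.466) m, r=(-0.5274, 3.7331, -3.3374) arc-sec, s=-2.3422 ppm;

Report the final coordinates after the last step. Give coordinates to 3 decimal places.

start: φ=-74.867542°, λ=-161.105087°, h=3300.032 m
→ ECEF (a=6378137.000, f=1/298.257222101): X=-1581052.1293, Y=-541158.3114, Z=-6138108.2294
→ Helmert 7p (PV): X=-1581234.3968, Y=-540983.8514, Z=-6137874.9791
→ Helmert 7p (PV): X=-1581735.8819, Y=-540708.4935, Z=-6137404.8390
→ Helmert 7p (PV): X=-1582161.1140, Y=-540884.3531, Z=-6137593.9203

X=-1582161.114 m, Y=-540884.353 m, Z=-6137593.920 m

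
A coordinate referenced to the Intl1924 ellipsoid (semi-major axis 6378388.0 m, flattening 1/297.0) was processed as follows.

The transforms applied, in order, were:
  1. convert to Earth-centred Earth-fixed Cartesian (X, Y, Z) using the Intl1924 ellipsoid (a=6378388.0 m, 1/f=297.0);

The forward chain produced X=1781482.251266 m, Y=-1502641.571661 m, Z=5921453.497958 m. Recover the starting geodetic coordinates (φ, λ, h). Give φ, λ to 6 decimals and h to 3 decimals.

φ=68.647566°, λ=-40.146904°, h=3805.703 m

start: X=1781482.2513, Y=-1502641.5717, Z=5921453.4980 m
→ geod (Bowring, a=6378388.000): φ=68.64756600°, λ=-40.14690400°, h=3805.7030 m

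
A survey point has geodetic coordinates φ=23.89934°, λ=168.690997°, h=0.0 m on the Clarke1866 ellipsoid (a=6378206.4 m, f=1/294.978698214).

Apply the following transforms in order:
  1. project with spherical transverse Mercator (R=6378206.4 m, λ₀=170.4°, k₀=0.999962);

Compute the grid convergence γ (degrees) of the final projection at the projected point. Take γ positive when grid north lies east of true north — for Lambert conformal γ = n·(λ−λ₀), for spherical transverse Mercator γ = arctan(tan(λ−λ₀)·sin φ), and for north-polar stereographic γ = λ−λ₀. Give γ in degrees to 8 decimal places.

start: φ=23.899340°, λ=168.690997°, h=0.000 m
→ into tm (λ₀=170.4°): φ=23.89934000°, λ−λ₀=-1.70900300°
convergence γ = -0.69254187°

-0.69254187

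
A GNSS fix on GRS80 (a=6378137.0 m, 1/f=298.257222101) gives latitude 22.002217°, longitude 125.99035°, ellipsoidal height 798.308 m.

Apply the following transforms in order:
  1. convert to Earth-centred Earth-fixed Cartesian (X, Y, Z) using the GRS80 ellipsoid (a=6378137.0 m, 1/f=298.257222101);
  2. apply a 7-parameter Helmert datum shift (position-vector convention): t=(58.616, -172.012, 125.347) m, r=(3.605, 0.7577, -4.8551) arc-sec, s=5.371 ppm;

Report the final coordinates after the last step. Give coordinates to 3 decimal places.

start: φ=22.002217°, λ=125.990350°, h=798.308 m
→ ECEF (a=6378137.000, f=1/298.257222101): X=-3477197.5259, Y=4787647.3069, Z=2374939.5870
→ Helmert 7p (PV): X=-3477036.1686, Y=4787541.3484, Z=2375174.1398

X=-3477036.169 m, Y=4787541.348 m, Z=2375174.140 m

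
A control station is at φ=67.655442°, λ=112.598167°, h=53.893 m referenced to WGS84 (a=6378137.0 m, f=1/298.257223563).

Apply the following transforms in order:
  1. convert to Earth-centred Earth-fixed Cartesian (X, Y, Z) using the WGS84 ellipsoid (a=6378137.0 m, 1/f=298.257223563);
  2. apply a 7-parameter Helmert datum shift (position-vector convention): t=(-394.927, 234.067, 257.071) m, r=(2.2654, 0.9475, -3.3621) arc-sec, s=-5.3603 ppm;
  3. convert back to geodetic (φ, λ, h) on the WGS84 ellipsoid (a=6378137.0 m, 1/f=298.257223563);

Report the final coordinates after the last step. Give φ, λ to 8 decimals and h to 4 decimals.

φ=67.65394729°, λ=112.60370090°, h=397.6051 m

start: φ=67.655442°, λ=112.598167°, h=53.893 m
→ ECEF (a=6378137.000, f=1/298.257223563): X=-934459.6632, Y=2245097.5999, Z=5876639.7827
→ Helmert 7p (PV): X=-934785.9916, Y=2245270.3214, Z=5876894.3034
→ geod (Bowring, a=6378137.000): φ=67.65394729°, λ=112.60370090°, h=397.6051 m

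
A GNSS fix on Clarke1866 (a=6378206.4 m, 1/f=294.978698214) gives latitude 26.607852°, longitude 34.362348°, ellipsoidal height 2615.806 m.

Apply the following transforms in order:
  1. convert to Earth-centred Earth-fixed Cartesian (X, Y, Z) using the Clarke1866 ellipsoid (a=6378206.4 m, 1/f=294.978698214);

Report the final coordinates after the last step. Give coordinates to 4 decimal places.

start: φ=26.607852°, λ=34.362348°, h=2615.806 m
→ ECEF (a=6378206.400, f=1/294.978698214): X=4712628.0136, Y=3222256.9456, Z=2840445.3039

X=4712628.0136 m, Y=3222256.9456 m, Z=2840445.3039 m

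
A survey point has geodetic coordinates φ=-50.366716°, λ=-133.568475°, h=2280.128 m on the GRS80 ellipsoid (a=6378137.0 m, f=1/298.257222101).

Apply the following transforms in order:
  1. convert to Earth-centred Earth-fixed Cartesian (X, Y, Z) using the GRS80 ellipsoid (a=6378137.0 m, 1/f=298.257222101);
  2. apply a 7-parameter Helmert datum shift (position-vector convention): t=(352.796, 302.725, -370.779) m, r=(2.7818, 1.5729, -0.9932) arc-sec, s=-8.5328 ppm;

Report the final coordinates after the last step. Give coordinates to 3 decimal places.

start: φ=-50.366716°, λ=-133.568475°, h=2280.128 m
→ ECEF (a=6378137.000, f=1/298.257222101): X=-2810634.4263, Y=-2954710.5396, Z=-4890664.6868
→ Helmert 7p (PV): X=-2810309.1692, Y=-2954303.1115, Z=-4891012.1505

X=-2810309.169 m, Y=-2954303.111 m, Z=-4891012.151 m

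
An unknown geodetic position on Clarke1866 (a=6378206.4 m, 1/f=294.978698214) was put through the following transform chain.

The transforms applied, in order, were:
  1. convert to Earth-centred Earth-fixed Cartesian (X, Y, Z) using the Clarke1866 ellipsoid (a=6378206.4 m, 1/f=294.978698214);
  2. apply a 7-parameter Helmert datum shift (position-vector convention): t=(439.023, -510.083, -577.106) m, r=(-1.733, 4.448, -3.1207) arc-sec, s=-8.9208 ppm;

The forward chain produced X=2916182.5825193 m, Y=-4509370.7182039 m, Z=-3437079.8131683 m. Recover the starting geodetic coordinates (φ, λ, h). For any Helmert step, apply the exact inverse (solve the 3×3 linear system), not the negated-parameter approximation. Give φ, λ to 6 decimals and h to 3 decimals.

start: X=2916182.5825, Y=-4509370.7182, Z=-3437079.8132 m
→ Helmert⁻¹: X=2915911.8938, Y=-4508827.8688, Z=-3436508.3659
→ geod (Bowring, a=6378206.400): φ=-32.79605400°, λ=-57.10877700°, h=3180.6060 m

φ=-32.796054°, λ=-57.108777°, h=3180.606 m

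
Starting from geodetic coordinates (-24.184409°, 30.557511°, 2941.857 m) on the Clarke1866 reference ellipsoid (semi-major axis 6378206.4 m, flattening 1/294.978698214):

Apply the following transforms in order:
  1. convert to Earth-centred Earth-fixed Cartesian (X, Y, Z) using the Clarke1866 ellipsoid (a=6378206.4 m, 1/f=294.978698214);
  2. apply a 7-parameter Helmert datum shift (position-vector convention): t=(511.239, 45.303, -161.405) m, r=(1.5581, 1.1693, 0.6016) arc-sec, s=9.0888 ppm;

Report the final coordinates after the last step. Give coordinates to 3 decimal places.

X=5016030.538 m, Y=2961245.164 m, Z=-2598175.791 m

start: φ=-24.184409°, λ=30.557511°, h=2941.857 m
→ ECEF (a=6378206.400, f=1/294.978698214): X=5015497.0788, Y=2961138.6942, Z=-2597984.7092
→ Helmert 7p (PV): X=5016030.5381, Y=2961245.1639, Z=-2598175.7913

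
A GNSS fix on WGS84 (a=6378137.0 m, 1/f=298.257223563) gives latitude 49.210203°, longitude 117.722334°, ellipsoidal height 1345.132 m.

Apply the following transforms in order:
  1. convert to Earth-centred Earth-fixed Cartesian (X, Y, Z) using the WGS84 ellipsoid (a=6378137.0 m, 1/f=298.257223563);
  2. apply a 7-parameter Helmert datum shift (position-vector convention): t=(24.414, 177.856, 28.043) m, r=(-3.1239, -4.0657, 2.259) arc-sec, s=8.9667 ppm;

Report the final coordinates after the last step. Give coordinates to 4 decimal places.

X=-1942583.5226 m, Y=3696593.0814 m, Z=4806858.3627 m

start: φ=49.210203°, λ=117.722334°, h=1345.132 m
→ ECEF (a=6378137.000, f=1/298.257223563): X=-1942455.2872, Y=3696330.5541, Z=4806881.4879
→ Helmert 7p (PV): X=-1942583.5226, Y=3696593.0814, Z=4806858.3627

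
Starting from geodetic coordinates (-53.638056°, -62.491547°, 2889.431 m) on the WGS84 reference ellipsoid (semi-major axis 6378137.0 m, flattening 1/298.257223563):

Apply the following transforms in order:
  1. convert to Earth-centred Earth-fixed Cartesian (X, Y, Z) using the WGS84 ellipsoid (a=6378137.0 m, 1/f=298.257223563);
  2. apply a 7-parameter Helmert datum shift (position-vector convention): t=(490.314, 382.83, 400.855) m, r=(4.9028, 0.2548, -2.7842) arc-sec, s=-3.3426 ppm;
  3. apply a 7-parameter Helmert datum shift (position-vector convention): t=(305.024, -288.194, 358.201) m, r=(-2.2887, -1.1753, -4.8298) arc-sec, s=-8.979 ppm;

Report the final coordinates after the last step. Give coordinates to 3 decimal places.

start: φ=-53.638056°, λ=-62.491547°, h=2889.431 m
→ ECEF (a=6378137.000, f=1/298.257223563): X=1751190.3253, Y=-3362793.9165, Z=-5115288.9696
→ Helmert 7p (PV): X=1751623.0754, Y=-3362301.8967, Z=-5114953.1110
→ Helmert 7p (PV): X=1751862.7870, Y=-3362657.6701, Z=-5114501.6946

X=1751862.787 m, Y=-3362657.670 m, Z=-5114501.695 m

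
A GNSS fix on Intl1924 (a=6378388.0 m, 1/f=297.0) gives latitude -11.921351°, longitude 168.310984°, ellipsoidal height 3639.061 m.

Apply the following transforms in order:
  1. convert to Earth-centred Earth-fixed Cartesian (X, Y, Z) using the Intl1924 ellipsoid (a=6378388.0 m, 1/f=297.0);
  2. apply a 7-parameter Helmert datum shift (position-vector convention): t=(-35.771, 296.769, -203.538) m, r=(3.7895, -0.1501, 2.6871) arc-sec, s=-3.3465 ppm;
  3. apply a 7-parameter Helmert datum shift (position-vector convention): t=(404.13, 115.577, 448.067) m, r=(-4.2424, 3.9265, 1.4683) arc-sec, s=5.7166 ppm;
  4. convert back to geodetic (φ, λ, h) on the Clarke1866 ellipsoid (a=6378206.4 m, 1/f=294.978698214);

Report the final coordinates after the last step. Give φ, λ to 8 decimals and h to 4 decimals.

start: φ=-11.921351°, λ=168.310984°, h=3639.061 m
→ ECEF (a=6378388.000, f=1/297.0): X=-6115758.7130, Y=1265290.0772, Z=-1309657.8430
→ Helmert 7p (PV): X=-6115789.5480, Y=1265527.0006, Z=-1309838.2029
→ Helmert 7p (PV): X=-6115454.3227, Y=1265579.3359, Z=-1309307.2307
→ geod (Bowring, a=6378206.400): φ=-11.91923194°, λ=168.30781941°, h=3520.1730 m

φ=-11.91923194°, λ=168.30781941°, h=3520.1730 m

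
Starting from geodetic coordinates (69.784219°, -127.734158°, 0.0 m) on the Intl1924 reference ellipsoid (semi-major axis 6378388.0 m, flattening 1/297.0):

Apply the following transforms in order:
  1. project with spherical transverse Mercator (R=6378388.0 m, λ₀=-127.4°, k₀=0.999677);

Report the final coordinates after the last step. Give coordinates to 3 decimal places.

start: φ=69.784219°, λ=-127.734158°, h=0.000 m
→ tm (R=6378388.0, λ₀=-127.4°): E=-12850.4187, N=7766175.3243

E=-12850.419 m, N=7766175.324 m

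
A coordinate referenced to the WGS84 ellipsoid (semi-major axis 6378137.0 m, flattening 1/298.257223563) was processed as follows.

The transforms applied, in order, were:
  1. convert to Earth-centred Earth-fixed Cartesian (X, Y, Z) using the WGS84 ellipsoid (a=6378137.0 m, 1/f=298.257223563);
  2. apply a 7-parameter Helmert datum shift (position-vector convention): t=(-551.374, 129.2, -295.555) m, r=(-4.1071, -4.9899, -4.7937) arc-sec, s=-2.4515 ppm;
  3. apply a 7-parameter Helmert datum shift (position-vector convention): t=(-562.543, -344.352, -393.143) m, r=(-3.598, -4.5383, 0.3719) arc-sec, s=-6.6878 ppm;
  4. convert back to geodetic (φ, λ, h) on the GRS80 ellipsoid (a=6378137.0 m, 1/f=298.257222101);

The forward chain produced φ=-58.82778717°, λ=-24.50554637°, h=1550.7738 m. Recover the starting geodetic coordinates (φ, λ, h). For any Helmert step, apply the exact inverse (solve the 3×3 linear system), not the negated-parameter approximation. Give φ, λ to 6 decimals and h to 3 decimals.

start: φ=-58.827787°, λ=-24.505546°, h=1550.774 m
→ ECEF (a=6378137.000, f=1/298.257222101): X=3012133.1025, Y=-1373060.2946, Z=-5435358.1854
→ Helmert⁻¹: X=3012593.7346, Y=-1372635.7473, Z=-5435091.6183
→ Helmert⁻¹: X=3013052.9152, Y=-1372590.0690, Z=-5434909.6084
→ geod (Bowring, a=6378137.000): φ=-58.82077300°, λ=-24.49154000°, h=1499.3270 m

φ=-58.820773°, λ=-24.491540°, h=1499.327 m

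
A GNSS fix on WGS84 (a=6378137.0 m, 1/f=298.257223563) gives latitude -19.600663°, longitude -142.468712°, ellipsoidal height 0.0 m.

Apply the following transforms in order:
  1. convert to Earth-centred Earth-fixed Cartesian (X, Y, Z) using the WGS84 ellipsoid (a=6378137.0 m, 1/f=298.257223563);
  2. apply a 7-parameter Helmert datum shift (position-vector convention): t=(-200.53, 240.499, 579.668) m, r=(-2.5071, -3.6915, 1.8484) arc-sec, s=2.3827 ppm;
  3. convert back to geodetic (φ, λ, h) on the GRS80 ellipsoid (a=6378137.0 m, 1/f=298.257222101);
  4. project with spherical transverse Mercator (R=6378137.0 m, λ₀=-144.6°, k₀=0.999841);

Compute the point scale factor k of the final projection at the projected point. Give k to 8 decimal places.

start: φ=-19.600663°, λ=-142.468712°, h=0.000 m
→ ECEF (a=6378137.000, f=1/298.257223563): X=-4766698.3233, Y=-3661753.6106, Z=-2126103.1336
→ Helmert 7p (PV): X=-4766839.3461, Y=-3661590.3947, Z=-2125569.3330
→ geod (Bowring, a=6378137.000): φ=-19.59608262°, λ=-142.47076468°, h=-167.3612 m
→ into tm (λ₀=-144.6°): φ=-19.59608262°, λ−λ₀=2.12923532°
scale k = 1.00045403

1.00045403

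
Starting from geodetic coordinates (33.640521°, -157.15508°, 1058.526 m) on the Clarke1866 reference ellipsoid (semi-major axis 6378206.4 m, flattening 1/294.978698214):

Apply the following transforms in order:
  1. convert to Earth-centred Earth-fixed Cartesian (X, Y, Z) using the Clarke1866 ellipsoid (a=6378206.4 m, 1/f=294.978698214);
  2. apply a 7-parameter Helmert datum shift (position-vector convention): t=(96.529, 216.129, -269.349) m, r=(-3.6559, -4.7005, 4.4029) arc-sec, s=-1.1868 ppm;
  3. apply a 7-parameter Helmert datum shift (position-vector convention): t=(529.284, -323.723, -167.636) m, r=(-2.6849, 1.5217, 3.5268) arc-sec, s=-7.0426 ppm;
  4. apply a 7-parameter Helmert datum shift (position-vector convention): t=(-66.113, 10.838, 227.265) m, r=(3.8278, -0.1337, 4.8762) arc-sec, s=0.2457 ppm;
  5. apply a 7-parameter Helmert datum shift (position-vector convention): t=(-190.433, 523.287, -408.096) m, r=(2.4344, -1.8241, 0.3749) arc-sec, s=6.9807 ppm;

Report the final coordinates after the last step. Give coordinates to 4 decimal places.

start: φ=33.640521°, λ=-157.155080°, h=1058.526 m
→ ECEF (a=6378206.400, f=1/294.978698214): X=-4899423.6068, Y=-2064049.4376, Z=3513722.5661
→ Helmert 7p (PV): X=-4899357.2773, Y=-2063873.1631, Z=3513373.9796
→ Helmert 7p (PV): X=-4898732.2810, Y=-2064220.3892, Z=3513244.6094
→ Helmert 7p (PV): X=-4898753.0757, Y=-2064391.0646, Z=3513431.2551
→ Helmert 7p (PV): X=-4899005.0244, Y=-2063932.5592, Z=3512979.9982

X=-4899005.0244 m, Y=-2063932.5592 m, Z=3512979.9982 m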